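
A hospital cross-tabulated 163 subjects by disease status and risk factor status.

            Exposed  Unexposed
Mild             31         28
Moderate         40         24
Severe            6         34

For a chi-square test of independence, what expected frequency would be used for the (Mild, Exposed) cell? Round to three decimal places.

27.871

Row total (Mild) = 59; column total (Exposed) = 77; grand total N = 163.
Expected count = (row total × column total) / N = 59 × 77 / 163 = 27.871.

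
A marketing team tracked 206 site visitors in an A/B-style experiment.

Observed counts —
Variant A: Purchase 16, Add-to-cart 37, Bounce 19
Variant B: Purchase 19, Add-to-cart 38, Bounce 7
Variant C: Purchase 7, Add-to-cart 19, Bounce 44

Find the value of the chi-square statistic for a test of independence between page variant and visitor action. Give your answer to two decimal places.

43.35

Row totals: 72, 64, 70. Column totals: 42, 94, 70. Grand total N = 206.
Expected counts (row total × column total / N):
  Variant A, Purchase: 72×42/206 = 14.680
  Variant A, Add-to-cart: 72×94/206 = 32.854
  Variant A, Bounce: 72×70/206 = 24.466
  Variant B, Purchase: 64×42/206 = 13.049
  Variant B, Add-to-cart: 64×94/206 = 29.204
  Variant B, Bounce: 64×70/206 = 21.748
  Variant C, Purchase: 70×42/206 = 14.272
  Variant C, Add-to-cart: 70×94/206 = 31.942
  Variant C, Bounce: 70×70/206 = 23.786
Contributions (O − E)²/E:
  (16 − 14.680)²/14.680 = 0.1187
  (37 − 32.854)²/32.854 = 0.5232
  (19 − 24.466)²/24.466 = 1.2212
  (19 − 13.049)²/13.049 = 2.7140
  (38 − 29.204)²/29.204 = 2.6493
  (7 − 21.748)²/21.748 = 10.0011
  (7 − 14.272)²/14.272 = 3.7053
  (19 − 31.942)²/31.942 = 5.2437
  (44 − 23.786)²/23.786 = 17.1784
χ² = 0.1187 + 0.5232 + 1.2212 + 2.7140 + 2.6493 + 10.0011 + 3.7053 + 5.2437 + 17.1784 = 43.35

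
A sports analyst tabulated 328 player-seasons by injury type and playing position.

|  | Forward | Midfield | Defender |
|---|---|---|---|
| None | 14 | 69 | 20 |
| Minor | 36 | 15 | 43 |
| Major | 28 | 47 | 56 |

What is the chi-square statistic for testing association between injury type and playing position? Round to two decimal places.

58.00

Row totals: 103, 94, 131. Column totals: 78, 131, 119. Grand total N = 328.
Expected counts (row total × column total / N):
  None, Forward: 103×78/328 = 24.494
  None, Midfield: 103×131/328 = 41.137
  None, Defender: 103×119/328 = 37.369
  Minor, Forward: 94×78/328 = 22.354
  Minor, Midfield: 94×131/328 = 37.543
  Minor, Defender: 94×119/328 = 34.104
  Major, Forward: 131×78/328 = 31.152
  Major, Midfield: 131×131/328 = 52.320
  Major, Defender: 131×119/328 = 47.527
Contributions (O − E)²/E:
  (14 − 24.494)²/24.494 = 4.4960
  (69 − 41.137)²/41.137 = 18.8722
  (20 − 37.369)²/37.369 = 8.0731
  (36 − 22.354)²/22.354 = 8.3302
  (15 − 37.543)²/37.543 = 13.5361
  (43 − 34.104)²/34.104 = 2.3205
  (28 − 31.152)²/31.152 = 0.3189
  (47 − 52.320)²/52.320 = 0.5409
  (56 − 47.527)²/47.527 = 1.5105
χ² = 4.4960 + 18.8722 + 8.0731 + 8.3302 + 13.5361 + 2.3205 + 0.3189 + 0.5409 + 1.5105 = 58.00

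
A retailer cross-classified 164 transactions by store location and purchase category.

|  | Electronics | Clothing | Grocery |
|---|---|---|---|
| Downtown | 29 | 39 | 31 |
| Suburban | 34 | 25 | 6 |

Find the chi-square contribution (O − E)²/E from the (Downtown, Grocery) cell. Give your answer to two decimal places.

Row total (Downtown) = 99; column total (Grocery) = 37; N = 164.
Expected count E = 99 × 37 / 164 = 22.335.
Contribution = (O − E)²/E = (31 − 22.335)² / 22.335 = 3.36.

3.36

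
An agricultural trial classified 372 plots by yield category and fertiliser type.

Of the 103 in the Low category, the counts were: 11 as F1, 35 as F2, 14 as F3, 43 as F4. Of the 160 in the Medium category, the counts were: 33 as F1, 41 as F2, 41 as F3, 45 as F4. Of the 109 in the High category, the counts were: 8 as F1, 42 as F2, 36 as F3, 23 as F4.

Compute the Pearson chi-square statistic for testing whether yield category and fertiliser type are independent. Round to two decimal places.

29.10

Row totals: 103, 160, 109. Column totals: 52, 118, 91, 111. Grand total N = 372.
Expected counts (row total × column total / N):
  Low, F1: 103×52/372 = 14.398
  Low, F2: 103×118/372 = 32.672
  Low, F3: 103×91/372 = 25.196
  Low, F4: 103×111/372 = 30.734
  Medium, F1: 160×52/372 = 22.366
  Medium, F2: 160×118/372 = 50.753
  Medium, F3: 160×91/372 = 39.140
  Medium, F4: 160×111/372 = 47.742
  High, F1: 109×52/372 = 15.237
  High, F2: 109×118/372 = 34.575
  High, F3: 109×91/372 = 26.664
  High, F4: 109×111/372 = 32.524
Contributions (O − E)²/E:
  (11 − 14.398)²/14.398 = 0.8019
  (35 − 32.672)²/32.672 = 0.1659
  (14 − 25.196)²/25.196 = 4.9750
  (43 − 30.734)²/30.734 = 4.8954
  (33 − 22.366)²/22.366 = 5.0560
  (41 − 50.753)²/50.753 = 1.8742
  (41 − 39.140)²/39.140 = 0.0884
  (45 − 47.742)²/47.742 = 0.1575
  (8 − 15.237)²/15.237 = 3.4373
  (42 − 34.575)²/34.575 = 1.5945
  (36 − 26.664)²/26.664 = 3.2689
  (23 − 32.524)²/32.524 = 2.7889
χ² = 0.8019 + 0.1659 + 4.9750 + 4.8954 + 5.0560 + 1.8742 + 0.0884 + 0.1575 + 3.4373 + 1.5945 + 3.2689 + 2.7889 = 29.10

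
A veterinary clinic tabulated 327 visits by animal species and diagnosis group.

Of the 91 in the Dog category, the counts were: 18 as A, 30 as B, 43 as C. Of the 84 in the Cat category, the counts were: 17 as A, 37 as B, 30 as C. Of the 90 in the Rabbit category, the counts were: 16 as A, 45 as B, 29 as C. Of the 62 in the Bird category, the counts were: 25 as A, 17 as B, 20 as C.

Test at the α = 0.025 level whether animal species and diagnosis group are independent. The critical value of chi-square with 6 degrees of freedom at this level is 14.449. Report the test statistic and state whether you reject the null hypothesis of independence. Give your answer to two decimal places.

Row totals: 91, 84, 90, 62. Column totals: 76, 129, 122. Grand total N = 327.
Expected counts (row total × column total / N):
  Dog, A: 91×76/327 = 21.150
  Dog, B: 91×129/327 = 35.899
  Dog, C: 91×122/327 = 33.951
  Cat, A: 84×76/327 = 19.523
  Cat, B: 84×129/327 = 33.138
  Cat, C: 84×122/327 = 31.339
  Rabbit, A: 90×76/327 = 20.917
  Rabbit, B: 90×129/327 = 35.505
  Rabbit, C: 90×122/327 = 33.578
  Bird, A: 62×76/327 = 14.410
  Bird, B: 62×129/327 = 24.459
  Bird, C: 62×122/327 = 23.131
Contributions (O − E)²/E:
  (18 − 21.150)²/21.150 = 0.4691
  (30 − 35.899)²/35.899 = 0.9693
  (43 − 33.951)²/33.951 = 2.4118
  (17 − 19.523)²/19.523 = 0.3261
  (37 − 33.138)²/33.138 = 0.4501
  (30 − 31.339)²/31.339 = 0.0572
  (16 − 20.917)²/20.917 = 1.1558
  (45 − 35.505)²/35.505 = 2.5392
  (29 − 33.578)²/33.578 = 0.6242
  (25 − 14.410)²/14.410 = 7.7827
  (17 − 24.459)²/24.459 = 2.2747
  (20 − 23.131)²/23.131 = 0.4238
χ² = 0.4691 + 0.9693 + 2.4118 + 0.3261 + 0.4501 + 0.0572 + 1.1558 + 2.5392 + 0.6242 + 7.7827 + 2.2747 + 0.4238 = 19.48
df = (4−1)(3−1) = 6. Since 19.48 > 14.449, reject the null hypothesis of independence at α = 0.025.

19.48; reject H₀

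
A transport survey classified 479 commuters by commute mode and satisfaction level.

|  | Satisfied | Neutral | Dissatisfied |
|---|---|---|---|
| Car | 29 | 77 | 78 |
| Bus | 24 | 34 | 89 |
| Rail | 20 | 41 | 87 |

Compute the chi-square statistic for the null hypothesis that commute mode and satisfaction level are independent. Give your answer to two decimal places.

16.97

Row totals: 184, 147, 148. Column totals: 73, 152, 254. Grand total N = 479.
Expected counts (row total × column total / N):
  Car, Satisfied: 184×73/479 = 28.042
  Car, Neutral: 184×152/479 = 58.388
  Car, Dissatisfied: 184×254/479 = 97.570
  Bus, Satisfied: 147×73/479 = 22.403
  Bus, Neutral: 147×152/479 = 46.647
  Bus, Dissatisfied: 147×254/479 = 77.950
  Rail, Satisfied: 148×73/479 = 22.555
  Rail, Neutral: 148×152/479 = 46.965
  Rail, Dissatisfied: 148×254/479 = 78.480
Contributions (O − E)²/E:
  (29 − 28.042)²/28.042 = 0.0327
  (77 − 58.388)²/58.388 = 5.9328
  (78 − 97.570)²/97.570 = 3.9252
  (24 − 22.403)²/22.403 = 0.1138
  (34 − 46.647)²/46.647 = 3.4289
  (89 − 77.950)²/77.950 = 1.5664
  (20 − 22.555)²/22.555 = 0.2894
  (41 − 46.965)²/46.965 = 0.7576
  (87 − 78.480)²/78.480 = 0.9250
χ² = 0.0327 + 5.9328 + 3.9252 + 0.1138 + 3.4289 + 1.5664 + 0.2894 + 0.7576 + 0.9250 = 16.97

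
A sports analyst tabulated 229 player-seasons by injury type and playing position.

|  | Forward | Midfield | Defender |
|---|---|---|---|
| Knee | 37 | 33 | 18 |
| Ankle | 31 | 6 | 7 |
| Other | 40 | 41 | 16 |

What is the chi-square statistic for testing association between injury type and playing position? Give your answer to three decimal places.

Row totals: 88, 44, 97. Column totals: 108, 80, 41. Grand total N = 229.
Expected counts (row total × column total / N):
  Knee, Forward: 88×108/229 = 41.5022
  Knee, Midfield: 88×80/229 = 30.7424
  Knee, Defender: 88×41/229 = 15.7555
  Ankle, Forward: 44×108/229 = 20.7511
  Ankle, Midfield: 44×80/229 = 15.3712
  Ankle, Defender: 44×41/229 = 7.8777
  Other, Forward: 97×108/229 = 45.7467
  Other, Midfield: 97×80/229 = 33.8865
  Other, Defender: 97×41/229 = 17.3668
Contributions (O − E)²/E:
  (37 − 41.5022)²/41.5022 = 0.4884
  (33 − 30.7424)²/30.7424 = 0.1658
  (18 − 15.7555)²/15.7555 = 0.3197
  (31 − 20.7511)²/20.7511 = 5.0619
  (6 − 15.3712)²/15.3712 = 5.7132
  (7 − 7.8777)²/7.8777 = 0.0978
  (40 − 45.7467)²/45.7467 = 0.7219
  (41 − 33.8865)²/33.8865 = 1.4933
  (16 − 17.3668)²/17.3668 = 0.1076
χ² = 0.4884 + 0.1658 + 0.3197 + 5.0619 + 5.7132 + 0.0978 + 0.7219 + 1.4933 + 0.1076 = 14.170

14.170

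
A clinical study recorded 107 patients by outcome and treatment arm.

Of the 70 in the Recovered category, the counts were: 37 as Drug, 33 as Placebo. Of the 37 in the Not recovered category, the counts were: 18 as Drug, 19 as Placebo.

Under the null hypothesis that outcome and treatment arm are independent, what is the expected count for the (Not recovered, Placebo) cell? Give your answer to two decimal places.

17.98

Row total (Not recovered) = 37; column total (Placebo) = 52; grand total N = 107.
Expected count = (row total × column total) / N = 37 × 52 / 107 = 17.98.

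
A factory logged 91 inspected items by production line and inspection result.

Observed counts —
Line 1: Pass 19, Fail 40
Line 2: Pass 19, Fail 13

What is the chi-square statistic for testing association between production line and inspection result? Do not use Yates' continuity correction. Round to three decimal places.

6.298

Row totals: 59, 32. Column totals: 38, 53. Grand total N = 91.
Expected counts (row total × column total / N):
  Line 1, Pass: 59×38/91 = 24.6374
  Line 1, Fail: 59×53/91 = 34.3626
  Line 2, Pass: 32×38/91 = 13.3626
  Line 2, Fail: 32×53/91 = 18.6374
Contributions (O − E)²/E:
  (19 − 24.6374)²/24.6374 = 1.2899
  (40 − 34.3626)²/34.3626 = 0.9249
  (19 − 13.3626)²/13.3626 = 2.3783
  (13 − 18.6374)²/18.6374 = 1.7052
χ² = 1.2899 + 0.9249 + 2.3783 + 1.7052 = 6.298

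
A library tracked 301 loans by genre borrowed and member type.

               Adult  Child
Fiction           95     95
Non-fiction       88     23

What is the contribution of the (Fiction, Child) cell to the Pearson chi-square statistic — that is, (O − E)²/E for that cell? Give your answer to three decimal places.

Row total (Fiction) = 190; column total (Child) = 118; N = 301.
Expected count E = 190 × 118 / 301 = 74.4850.
Contribution = (O − E)²/E = (95 − 74.4850)² / 74.4850 = 5.650.

5.650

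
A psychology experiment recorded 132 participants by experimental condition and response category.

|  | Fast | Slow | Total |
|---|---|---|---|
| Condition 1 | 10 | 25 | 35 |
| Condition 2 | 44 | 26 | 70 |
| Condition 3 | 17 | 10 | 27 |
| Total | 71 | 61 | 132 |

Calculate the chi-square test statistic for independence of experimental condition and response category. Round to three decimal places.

12.184

Grand total N = 132.
Expected counts (row total × column total / N):
  Condition 1, Fast: 35×71/132 = 18.82576
  Condition 1, Slow: 35×61/132 = 16.17424
  Condition 2, Fast: 70×71/132 = 37.65152
  Condition 2, Slow: 70×61/132 = 32.34848
  Condition 3, Fast: 27×71/132 = 14.52273
  Condition 3, Slow: 27×61/132 = 12.47727
Contributions (O − E)²/E:
  (10 − 18.82576)²/18.82576 = 4.1376
  (25 − 16.17424)²/16.17424 = 4.8159
  (44 − 37.65152)²/37.65152 = 1.0704
  (26 − 32.34848)²/32.34848 = 1.2459
  (17 − 14.52273)²/14.52273 = 0.4226
  (10 − 12.47727)²/12.47727 = 0.4918
χ² = 4.1376 + 4.8159 + 1.0704 + 1.2459 + 0.4226 + 0.4918 = 12.184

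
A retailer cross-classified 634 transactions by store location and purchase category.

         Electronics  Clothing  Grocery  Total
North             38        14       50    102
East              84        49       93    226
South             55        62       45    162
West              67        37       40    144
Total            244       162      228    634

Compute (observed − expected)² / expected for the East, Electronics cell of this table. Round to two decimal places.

0.10

Row total (East) = 226; column total (Electronics) = 244; N = 634.
Expected count E = 226 × 244 / 634 = 86.978.
Contribution = (O − E)²/E = (84 − 86.978)² / 86.978 = 0.10.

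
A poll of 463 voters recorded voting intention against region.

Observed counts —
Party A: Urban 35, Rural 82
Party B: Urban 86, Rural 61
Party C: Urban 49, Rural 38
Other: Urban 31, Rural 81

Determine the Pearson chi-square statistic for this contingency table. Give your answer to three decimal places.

Row totals: 117, 147, 87, 112. Column totals: 201, 262. Grand total N = 463.
Expected counts (row total × column total / N):
  Party A, Urban: 117×201/463 = 50.7927
  Party A, Rural: 117×262/463 = 66.2073
  Party B, Urban: 147×201/463 = 63.8164
  Party B, Rural: 147×262/463 = 83.1836
  Party C, Urban: 87×201/463 = 37.7689
  Party C, Rural: 87×262/463 = 49.2311
  Other, Urban: 112×201/463 = 48.6220
  Other, Rural: 112×262/463 = 63.3780
Contributions (O − E)²/E:
  (35 − 50.7927)²/50.7927 = 4.9103
  (82 − 66.2073)²/66.2073 = 3.7671
  (86 − 63.8164)²/63.8164 = 7.7114
  (61 − 83.1836)²/83.1836 = 5.9160
  (49 − 37.7689)²/37.7689 = 3.3397
  (38 − 49.2311)²/49.2311 = 2.5622
  (31 − 48.6220)²/48.6220 = 6.3867
  (81 − 63.3780)²/63.3780 = 4.8997
χ² = 4.9103 + 3.7671 + 7.7114 + 5.9160 + 3.3397 + 2.5622 + 6.3867 + 4.8997 = 39.493

39.493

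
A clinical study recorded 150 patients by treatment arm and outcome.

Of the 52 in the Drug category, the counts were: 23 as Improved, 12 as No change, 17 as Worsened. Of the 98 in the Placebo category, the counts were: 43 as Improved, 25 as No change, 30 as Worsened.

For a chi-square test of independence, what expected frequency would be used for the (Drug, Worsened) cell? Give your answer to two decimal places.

16.29

Row total (Drug) = 52; column total (Worsened) = 47; grand total N = 150.
Expected count = (row total × column total) / N = 52 × 47 / 150 = 16.29.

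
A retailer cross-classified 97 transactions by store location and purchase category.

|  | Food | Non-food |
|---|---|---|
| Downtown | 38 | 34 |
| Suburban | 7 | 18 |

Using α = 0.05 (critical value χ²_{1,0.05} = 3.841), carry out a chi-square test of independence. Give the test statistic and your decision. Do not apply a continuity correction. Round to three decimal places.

Row totals: 72, 25. Column totals: 45, 52. Grand total N = 97.
Expected counts (row total × column total / N):
  Downtown, Food: 72×45/97 = 33.4021
  Downtown, Non-food: 72×52/97 = 38.5979
  Suburban, Food: 25×45/97 = 11.5979
  Suburban, Non-food: 25×52/97 = 13.4021
Contributions (O − E)²/E:
  (38 − 33.4021)²/33.4021 = 0.6329
  (34 − 38.5979)²/38.5979 = 0.5477
  (7 − 11.5979)²/11.5979 = 1.8228
  (18 − 13.4021)²/13.4021 = 1.5774
χ² = 0.6329 + 0.5477 + 1.8228 + 1.5774 = 4.581
df = (2−1)(2−1) = 1. Since 4.581 > 3.841, reject the null hypothesis of independence at α = 0.05.

4.581; reject H₀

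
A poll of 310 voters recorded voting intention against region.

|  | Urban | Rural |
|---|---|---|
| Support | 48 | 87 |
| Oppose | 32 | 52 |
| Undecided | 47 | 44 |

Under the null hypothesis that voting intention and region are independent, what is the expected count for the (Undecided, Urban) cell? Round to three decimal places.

Row total (Undecided) = 91; column total (Urban) = 127; grand total N = 310.
Expected count = (row total × column total) / N = 91 × 127 / 310 = 37.281.

37.281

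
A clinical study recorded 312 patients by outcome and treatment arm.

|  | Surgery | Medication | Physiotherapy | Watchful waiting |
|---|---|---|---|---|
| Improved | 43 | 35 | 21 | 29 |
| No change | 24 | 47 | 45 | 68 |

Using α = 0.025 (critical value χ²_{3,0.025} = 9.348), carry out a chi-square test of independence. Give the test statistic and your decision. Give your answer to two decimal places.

22.22; reject H₀

Row totals: 128, 184. Column totals: 67, 82, 66, 97. Grand total N = 312.
Expected counts (row total × column total / N):
  Improved, Surgery: 128×67/312 = 27.4872
  Improved, Medication: 128×82/312 = 33.6410
  Improved, Physiotherapy: 128×66/312 = 27.0769
  Improved, Watchful waiting: 128×97/312 = 39.7949
  No change, Surgery: 184×67/312 = 39.5128
  No change, Medication: 184×82/312 = 48.3590
  No change, Physiotherapy: 184×66/312 = 38.9231
  No change, Watchful waiting: 184×97/312 = 57.2051
Contributions (O − E)²/E:
  (43 − 27.4872)²/27.4872 = 8.7549
  (35 − 33.6410)²/33.6410 = 0.0549
  (21 − 27.0769)²/27.0769 = 1.3638
  (29 − 39.7949)²/39.7949 = 2.9283
  (24 − 39.5128)²/39.5128 = 6.0904
  (47 − 48.3590)²/48.3590 = 0.0382
  (45 − 38.9231)²/38.9231 = 0.9488
  (68 − 57.2051)²/57.2051 = 2.0371
χ² = 8.7549 + 0.0549 + 1.3638 + 2.9283 + 6.0904 + 0.0382 + 0.9488 + 2.0371 = 22.22
df = (2−1)(4−1) = 3. Since 22.22 > 9.348, reject the null hypothesis of independence at α = 0.025.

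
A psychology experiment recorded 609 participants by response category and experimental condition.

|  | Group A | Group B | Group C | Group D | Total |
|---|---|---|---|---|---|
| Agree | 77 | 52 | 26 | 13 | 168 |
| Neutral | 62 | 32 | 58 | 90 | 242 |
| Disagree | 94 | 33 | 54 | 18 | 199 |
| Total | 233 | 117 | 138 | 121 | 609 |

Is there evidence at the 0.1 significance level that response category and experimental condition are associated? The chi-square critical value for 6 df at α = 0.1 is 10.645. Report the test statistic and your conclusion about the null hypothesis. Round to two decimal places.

Grand total N = 609.
Expected counts (row total × column total / N):
  Agree, Group A: 168×233/609 = 64.276
  Agree, Group B: 168×117/609 = 32.276
  Agree, Group C: 168×138/609 = 38.069
  Agree, Group D: 168×121/609 = 33.379
  Neutral, Group A: 242×233/609 = 92.588
  Neutral, Group B: 242×117/609 = 46.493
  Neutral, Group C: 242×138/609 = 54.837
  Neutral, Group D: 242×121/609 = 48.082
  Disagree, Group A: 199×233/609 = 76.136
  Disagree, Group B: 199×117/609 = 38.232
  Disagree, Group C: 199×138/609 = 45.094
  Disagree, Group D: 199×121/609 = 39.539
Contributions (O − E)²/E:
  (77 − 64.276)²/64.276 = 2.5188
  (52 − 32.276)²/32.276 = 12.0534
  (26 − 38.069)²/38.069 = 3.8262
  (13 − 33.379)²/33.379 = 12.4421
  (62 − 92.588)²/92.588 = 10.1053
  (32 − 46.493)²/46.493 = 4.5178
  (58 − 54.837)²/54.837 = 0.1824
  (90 − 48.082)²/48.082 = 36.5442
  (94 − 76.136)²/76.136 = 4.1915
  (33 − 38.232)²/38.232 = 0.7160
  (54 − 45.094)²/45.094 = 1.7589
  (18 − 39.539)²/39.539 = 11.7334
χ² = 2.5188 + 12.0534 + 3.8262 + 12.4421 + 10.1053 + 4.5178 + 0.1824 + 36.5442 + 4.1915 + 0.7160 + 1.7589 + 11.7334 = 100.59
df = (3−1)(4−1) = 6. Since 100.59 > 10.645, reject the null hypothesis of independence at α = 0.1.

100.59; reject H₀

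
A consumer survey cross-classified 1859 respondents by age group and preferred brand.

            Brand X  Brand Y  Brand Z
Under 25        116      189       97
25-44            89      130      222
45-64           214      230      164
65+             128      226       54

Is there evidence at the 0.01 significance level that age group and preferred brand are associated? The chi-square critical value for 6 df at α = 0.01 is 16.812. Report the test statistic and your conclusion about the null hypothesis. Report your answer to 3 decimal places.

Row totals: 402, 441, 608, 408. Column totals: 547, 775, 537. Grand total N = 1859.
Expected counts (row total × column total / N):
  Under 25, Brand X: 402×547/1859 = 118.2862
  Under 25, Brand Y: 402×775/1859 = 167.5901
  Under 25, Brand Z: 402×537/1859 = 116.1237
  25-44, Brand X: 441×547/1859 = 129.7617
  25-44, Brand Y: 441×775/1859 = 183.8488
  25-44, Brand Z: 441×537/1859 = 127.3895
  45-64, Brand X: 608×547/1859 = 178.9005
  45-64, Brand Y: 608×775/1859 = 253.4696
  45-64, Brand Z: 608×537/1859 = 175.6299
  65+, Brand X: 408×547/1859 = 120.0516
  65+, Brand Y: 408×775/1859 = 170.0914
  65+, Brand Z: 408×537/1859 = 117.8569
Contributions (O − E)²/E:
  (116 − 118.2862)²/118.2862 = 0.0442
  (189 − 167.5901)²/167.5901 = 2.7351
  (97 − 116.1237)²/116.1237 = 3.1494
  (89 − 129.7617)²/129.7617 = 12.8044
  (130 − 183.8488)²/183.8488 = 15.7722
  (222 − 127.3895)²/127.3895 = 70.2660
  (214 − 178.9005)²/178.9005 = 6.8864
  (230 − 253.4696)²/253.4696 = 2.1731
  (164 − 175.6299)²/175.6299 = 0.7701
  (128 − 120.0516)²/120.0516 = 0.5262
  (226 − 170.0914)²/170.0914 = 18.3770
  (54 − 117.8569)²/117.8569 = 34.5988
χ² = 0.0442 + 2.7351 + 3.1494 + 12.8044 + 15.7722 + 70.2660 + 6.8864 + 2.1731 + 0.7701 + 0.5262 + 18.3770 + 34.5988 = 168.103
df = (4−1)(3−1) = 6. Since 168.103 > 16.812, reject the null hypothesis of independence at α = 0.01.

168.103; reject H₀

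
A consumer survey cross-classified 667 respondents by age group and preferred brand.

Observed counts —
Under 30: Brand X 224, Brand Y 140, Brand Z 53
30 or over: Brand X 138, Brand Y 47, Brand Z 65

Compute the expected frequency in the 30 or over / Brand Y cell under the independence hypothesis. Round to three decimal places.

Row total (30 or over) = 250; column total (Brand Y) = 187; grand total N = 667.
Expected count = (row total × column total) / N = 250 × 187 / 667 = 70.090.

70.090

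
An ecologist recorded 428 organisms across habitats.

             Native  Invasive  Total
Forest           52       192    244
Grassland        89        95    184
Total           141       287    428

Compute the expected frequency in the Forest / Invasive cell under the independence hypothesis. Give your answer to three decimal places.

163.617

Row total (Forest) = 244; column total (Invasive) = 287; grand total N = 428.
Expected count = (row total × column total) / N = 244 × 287 / 428 = 163.617.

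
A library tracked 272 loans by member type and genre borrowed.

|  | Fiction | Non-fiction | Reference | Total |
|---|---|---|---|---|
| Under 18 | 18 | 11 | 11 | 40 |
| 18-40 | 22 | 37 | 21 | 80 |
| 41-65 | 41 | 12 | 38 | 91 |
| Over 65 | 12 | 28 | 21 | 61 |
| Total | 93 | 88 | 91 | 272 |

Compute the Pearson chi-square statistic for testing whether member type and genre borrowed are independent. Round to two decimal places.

Grand total N = 272.
Expected counts (row total × column total / N):
  Under 18, Fiction: 40×93/272 = 13.6765
  Under 18, Non-fiction: 40×88/272 = 12.9412
  Under 18, Reference: 40×91/272 = 13.3824
  18-40, Fiction: 80×93/272 = 27.3529
  18-40, Non-fiction: 80×88/272 = 25.8824
  18-40, Reference: 80×91/272 = 26.7647
  41-65, Fiction: 91×93/272 = 31.1140
  41-65, Non-fiction: 91×88/272 = 29.4412
  41-65, Reference: 91×91/272 = 30.4449
  Over 65, Fiction: 61×93/272 = 20.8566
  Over 65, Non-fiction: 61×88/272 = 19.7353
  Over 65, Reference: 61×91/272 = 20.4081
Contributions (O − E)²/E:
  (18 − 13.6765)²/13.6765 = 1.3668
  (11 − 12.9412)²/12.9412 = 0.2912
  (11 − 13.3824)²/13.3824 = 0.4241
  (22 − 27.3529)²/27.3529 = 1.0476
  (37 − 25.8824)²/25.8824 = 4.7755
  (21 − 26.7647)²/26.7647 = 1.2416
  (41 − 31.1140)²/31.1140 = 3.1411
  (12 − 29.4412)²/29.4412 = 10.3323
  (38 − 30.4449)²/30.4449 = 1.8748
  (12 − 20.8566)²/20.8566 = 3.7609
  (28 − 19.7353)²/19.7353 = 3.4611
  (21 − 20.4081)²/20.4081 = 0.0172
χ² = 1.3668 + 0.2912 + 0.4241 + 1.0476 + 4.7755 + 1.2416 + 3.1411 + 10.3323 + 1.8748 + 3.7609 + 3.4611 + 0.0172 = 31.73

31.73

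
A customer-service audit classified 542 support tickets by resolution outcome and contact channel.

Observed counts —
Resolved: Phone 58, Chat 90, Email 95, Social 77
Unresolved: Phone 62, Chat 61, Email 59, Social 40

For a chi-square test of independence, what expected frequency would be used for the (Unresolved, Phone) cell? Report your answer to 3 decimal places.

Row total (Unresolved) = 222; column total (Phone) = 120; grand total N = 542.
Expected count = (row total × column total) / N = 222 × 120 / 542 = 49.151.

49.151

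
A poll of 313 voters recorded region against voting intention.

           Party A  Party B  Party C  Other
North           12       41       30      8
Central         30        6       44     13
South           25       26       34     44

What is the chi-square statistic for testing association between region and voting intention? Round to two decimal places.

Row totals: 91, 93, 129. Column totals: 67, 73, 108, 65. Grand total N = 313.
Expected counts (row total × column total / N):
  North, Party A: 91×67/313 = 19.479
  North, Party B: 91×73/313 = 21.224
  North, Party C: 91×108/313 = 31.399
  North, Other: 91×65/313 = 18.898
  Central, Party A: 93×67/313 = 19.907
  Central, Party B: 93×73/313 = 21.690
  Central, Party C: 93×108/313 = 32.089
  Central, Other: 93×65/313 = 19.313
  South, Party A: 129×67/313 = 27.613
  South, Party B: 129×73/313 = 30.086
  South, Party C: 129×108/313 = 44.511
  South, Other: 129×65/313 = 26.789
Contributions (O − E)²/E:
  (12 − 19.479)²/19.479 = 2.8716
  (41 − 21.224)²/21.224 = 18.4268
  (30 − 31.399)²/31.399 = 0.0623
  (8 − 18.898)²/18.898 = 6.2846
  (30 − 19.907)²/19.907 = 5.1172
  (6 − 21.690)²/21.690 = 11.3498
  (44 − 32.089)²/32.089 = 4.4212
  (13 − 19.313)²/19.313 = 2.0636
  (25 − 27.613)²/27.613 = 0.2473
  (26 − 30.086)²/30.086 = 0.5549
  (34 − 44.511)²/44.511 = 2.4821
  (44 − 26.789)²/26.789 = 11.0575
χ² = 2.8716 + 18.4268 + 0.0623 + 6.2846 + 5.1172 + 11.3498 + 4.4212 + 2.0636 + 0.2473 + 0.5549 + 2.4821 + 11.0575 = 64.94

64.94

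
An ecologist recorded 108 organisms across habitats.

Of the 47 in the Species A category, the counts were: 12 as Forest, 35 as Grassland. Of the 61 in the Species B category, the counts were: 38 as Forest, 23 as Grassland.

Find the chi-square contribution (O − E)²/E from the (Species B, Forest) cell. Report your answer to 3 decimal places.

Row total (Species B) = 61; column total (Forest) = 50; N = 108.
Expected count E = 61 × 50 / 108 = 28.24074.
Contribution = (O − E)²/E = (38 − 28.24074)² / 28.24074 = 3.373.

3.373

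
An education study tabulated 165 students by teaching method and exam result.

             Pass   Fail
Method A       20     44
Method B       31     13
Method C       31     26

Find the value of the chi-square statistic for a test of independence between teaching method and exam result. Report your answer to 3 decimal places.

16.797

Row totals: 64, 44, 57. Column totals: 82, 83. Grand total N = 165.
Expected counts (row total × column total / N):
  Method A, Pass: 64×82/165 = 31.80606
  Method A, Fail: 64×83/165 = 32.19394
  Method B, Pass: 44×82/165 = 21.86667
  Method B, Fail: 44×83/165 = 22.13333
  Method C, Pass: 57×82/165 = 28.32727
  Method C, Fail: 57×83/165 = 28.67273
Contributions (O − E)²/E:
  (20 − 31.80606)²/31.80606 = 4.3823
  (44 − 32.19394)²/32.19394 = 4.3295
  (31 − 21.86667)²/21.86667 = 3.8148
  (13 − 22.13333)²/22.13333 = 3.7689
  (31 − 28.32727)²/28.32727 = 0.2522
  (26 − 28.67273)²/28.67273 = 0.2491
χ² = 4.3823 + 4.3295 + 3.8148 + 3.7689 + 0.2522 + 0.2491 = 16.797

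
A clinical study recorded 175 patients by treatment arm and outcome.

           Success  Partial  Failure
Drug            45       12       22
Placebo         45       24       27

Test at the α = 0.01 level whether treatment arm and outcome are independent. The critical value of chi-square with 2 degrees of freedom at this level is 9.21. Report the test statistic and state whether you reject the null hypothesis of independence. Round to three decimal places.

Row totals: 79, 96. Column totals: 90, 36, 49. Grand total N = 175.
Expected counts (row total × column total / N):
  Drug, Success: 79×90/175 = 40.6286
  Drug, Partial: 79×36/175 = 16.2514
  Drug, Failure: 79×49/175 = 22.1200
  Placebo, Success: 96×90/175 = 49.3714
  Placebo, Partial: 96×36/175 = 19.7486
  Placebo, Failure: 96×49/175 = 26.8800
Contributions (O − E)²/E:
  (45 − 40.6286)²/40.6286 = 0.4703
  (12 − 16.2514)²/16.2514 = 1.1122
  (22 − 22.1200)²/22.1200 = 0.0007
  (45 − 49.3714)²/49.3714 = 0.3870
  (24 − 19.7486)²/19.7486 = 0.9152
  (27 − 26.8800)²/26.8800 = 0.0005
χ² = 0.4703 + 1.1122 + 0.0007 + 0.3870 + 0.9152 + 0.0005 = 2.886
df = (2−1)(3−1) = 2. Since 2.886 < 9.21, fail to reject the null hypothesis of independence at α = 0.01.

2.886; fail to reject H₀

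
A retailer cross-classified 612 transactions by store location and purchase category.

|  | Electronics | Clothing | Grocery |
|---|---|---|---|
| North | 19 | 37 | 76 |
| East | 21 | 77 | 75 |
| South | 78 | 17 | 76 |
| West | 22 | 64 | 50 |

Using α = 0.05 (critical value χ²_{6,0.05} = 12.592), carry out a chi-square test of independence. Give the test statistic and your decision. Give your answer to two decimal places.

Row totals: 132, 173, 171, 136. Column totals: 140, 195, 277. Grand total N = 612.
Expected counts (row total × column total / N):
  North, Electronics: 132×140/612 = 30.196
  North, Clothing: 132×195/612 = 42.059
  North, Grocery: 132×277/612 = 59.745
  East, Electronics: 173×140/612 = 39.575
  East, Clothing: 173×195/612 = 55.123
  East, Grocery: 173×277/612 = 78.302
  South, Electronics: 171×140/612 = 39.118
  South, Clothing: 171×195/612 = 54.485
  South, Grocery: 171×277/612 = 77.397
  West, Electronics: 136×140/612 = 31.111
  West, Clothing: 136×195/612 = 43.333
  West, Grocery: 136×277/612 = 61.556
Contributions (O − E)²/E:
  (19 − 30.196)²/30.196 = 4.1512
  (37 − 42.059)²/42.059 = 0.6085
  (76 − 59.745)²/59.745 = 4.4225
  (21 − 39.575)²/39.575 = 8.7184
  (77 − 55.123)²/55.123 = 8.6825
  (75 − 78.302)²/78.302 = 0.1392
  (78 − 39.118)²/39.118 = 38.6474
  (17 − 54.485)²/54.485 = 25.7892
  (76 − 77.397)²/77.397 = 0.0252
  (22 − 31.111)²/31.111 = 2.6682
  (64 − 43.333)²/43.333 = 9.8568
  (50 − 61.556)²/61.556 = 2.1694
χ² = 4.1512 + 0.6085 + 4.4225 + 8.7184 + 8.6825 + 0.1392 + 38.6474 + 25.7892 + 0.0252 + 2.6682 + 9.8568 + 2.1694 = 105.88
df = (4−1)(3−1) = 6. Since 105.88 > 12.592, reject the null hypothesis of independence at α = 0.05.

105.88; reject H₀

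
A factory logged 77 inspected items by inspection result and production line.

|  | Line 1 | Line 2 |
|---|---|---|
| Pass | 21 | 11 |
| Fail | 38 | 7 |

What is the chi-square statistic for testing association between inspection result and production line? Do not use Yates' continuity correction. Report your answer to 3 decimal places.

Row totals: 32, 45. Column totals: 59, 18. Grand total N = 77.
Expected counts (row total × column total / N):
  Pass, Line 1: 32×59/77 = 24.5195
  Pass, Line 2: 32×18/77 = 7.4805
  Fail, Line 1: 45×59/77 = 34.4805
  Fail, Line 2: 45×18/77 = 10.5195
Contributions (O − E)²/E:
  (21 − 24.5195)²/24.5195 = 0.5052
  (11 − 7.4805)²/7.4805 = 1.6559
  (38 − 34.4805)²/34.4805 = 0.3592
  (7 − 10.5195)²/10.5195 = 1.1775
χ² = 0.5052 + 1.6559 + 0.3592 + 1.1775 = 3.698

3.698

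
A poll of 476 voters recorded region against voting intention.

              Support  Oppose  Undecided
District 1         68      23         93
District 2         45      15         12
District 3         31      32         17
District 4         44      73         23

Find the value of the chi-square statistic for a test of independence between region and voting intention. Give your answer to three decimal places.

98.684

Row totals: 184, 72, 80, 140. Column totals: 188, 143, 145. Grand total N = 476.
Expected counts (row total × column total / N):
  District 1, Support: 184×188/476 = 72.6723
  District 1, Oppose: 184×143/476 = 55.2773
  District 1, Undecided: 184×145/476 = 56.0504
  District 2, Support: 72×188/476 = 28.4370
  District 2, Oppose: 72×143/476 = 21.6303
  District 2, Undecided: 72×145/476 = 21.9328
  District 3, Support: 80×188/476 = 31.5966
  District 3, Oppose: 80×143/476 = 24.0336
  District 3, Undecided: 80×145/476 = 24.3697
  District 4, Support: 140×188/476 = 55.2941
  District 4, Oppose: 140×143/476 = 42.0588
  District 4, Undecided: 140×145/476 = 42.6471
Contributions (O − E)²/E:
  (68 − 72.6723)²/72.6723 = 0.3004
  (23 − 55.2773)²/55.2773 = 18.8472
  (93 − 56.0504)²/56.0504 = 24.3580
  (45 − 28.4370)²/28.4370 = 9.6470
  (15 − 21.6303)²/21.6303 = 2.0324
  (12 − 21.9328)²/21.9328 = 4.4983
  (31 − 31.5966)²/31.5966 = 0.0113
  (32 − 24.0336)²/24.0336 = 2.6406
  (17 − 24.3697)²/24.3697 = 2.2287
  (44 − 55.2941)²/55.2941 = 2.3069
  (73 − 42.0588)²/42.0588 = 22.7624
  (23 − 42.6471)²/42.6471 = 9.0512
χ² = 0.3004 + 18.8472 + 24.3580 + 9.6470 + 2.0324 + 4.4983 + 0.0113 + 2.6406 + 2.2287 + 2.3069 + 22.7624 + 9.0512 = 98.684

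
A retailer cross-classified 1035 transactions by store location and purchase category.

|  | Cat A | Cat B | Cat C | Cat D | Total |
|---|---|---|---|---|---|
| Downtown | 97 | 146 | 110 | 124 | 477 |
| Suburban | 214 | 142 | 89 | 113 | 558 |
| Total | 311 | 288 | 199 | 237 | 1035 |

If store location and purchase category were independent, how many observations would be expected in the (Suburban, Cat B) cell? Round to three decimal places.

155.270

Row total (Suburban) = 558; column total (Cat B) = 288; grand total N = 1035.
Expected count = (row total × column total) / N = 558 × 288 / 1035 = 155.270.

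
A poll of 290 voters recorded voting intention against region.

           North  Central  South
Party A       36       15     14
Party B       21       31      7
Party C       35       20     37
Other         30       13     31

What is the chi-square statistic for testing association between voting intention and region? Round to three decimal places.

Row totals: 65, 59, 92, 74. Column totals: 122, 79, 89. Grand total N = 290.
Expected counts (row total × column total / N):
  Party A, North: 65×122/290 = 27.3448
  Party A, Central: 65×79/290 = 17.7069
  Party A, South: 65×89/290 = 19.9483
  Party B, North: 59×122/290 = 24.8207
  Party B, Central: 59×79/290 = 16.0724
  Party B, South: 59×89/290 = 18.1069
  Party C, North: 92×122/290 = 38.7034
  Party C, Central: 92×79/290 = 25.0621
  Party C, South: 92×89/290 = 28.2345
  Other, North: 74×122/290 = 31.1310
  Other, Central: 74×79/290 = 20.1586
  Other, South: 74×89/290 = 22.7103
Contributions (O − E)²/E:
  (36 − 27.3448)²/27.3448 = 2.7396
  (15 − 17.7069)²/17.7069 = 0.4138
  (14 − 19.9483)²/19.9483 = 1.7737
  (21 − 24.8207)²/24.8207 = 0.5881
  (31 − 16.0724)²/16.0724 = 13.8643
  (7 − 18.1069)²/18.1069 = 6.8131
  (35 − 38.7034)²/38.7034 = 0.3544
  (20 − 25.0621)²/25.0621 = 1.0225
  (37 − 28.2345)²/28.2345 = 2.7213
  (30 − 31.1310)²/31.1310 = 0.0411
  (13 − 20.1586)²/20.1586 = 2.5421
  (31 − 22.7103)²/22.7103 = 3.0259
χ² = 2.7396 + 0.4138 + 1.7737 + 0.5881 + 13.8643 + 6.8131 + 0.3544 + 1.0225 + 2.7213 + 0.0411 + 2.5421 + 3.0259 = 35.900

35.900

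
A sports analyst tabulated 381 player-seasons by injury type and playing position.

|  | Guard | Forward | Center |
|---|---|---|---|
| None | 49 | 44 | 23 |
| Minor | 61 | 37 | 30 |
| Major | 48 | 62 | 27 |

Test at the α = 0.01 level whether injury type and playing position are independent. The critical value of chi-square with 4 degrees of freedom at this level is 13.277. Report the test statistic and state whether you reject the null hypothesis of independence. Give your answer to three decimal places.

Row totals: 116, 128, 137. Column totals: 158, 143, 80. Grand total N = 381.
Expected counts (row total × column total / N):
  None, Guard: 116×158/381 = 48.1050
  None, Forward: 116×143/381 = 43.5381
  None, Center: 116×80/381 = 24.3570
  Minor, Guard: 128×158/381 = 53.0814
  Minor, Forward: 128×143/381 = 48.0420
  Minor, Center: 128×80/381 = 26.8766
  Major, Guard: 137×158/381 = 56.8136
  Major, Forward: 137×143/381 = 51.4199
  Major, Center: 137×80/381 = 28.7664
Contributions (O − E)²/E:
  (49 − 48.1050)²/48.1050 = 0.0167
  (44 − 43.5381)²/43.5381 = 0.0049
  (23 − 24.3570)²/24.3570 = 0.0756
  (61 − 53.0814)²/53.0814 = 1.1813
  (37 − 48.0420)²/48.0420 = 2.5379
  (30 − 26.8766)²/26.8766 = 0.3630
  (48 − 56.8136)²/56.8136 = 1.3673
  (62 − 51.4199)²/51.4199 = 2.1769
  (27 − 28.7664)²/28.7664 = 0.1085
χ² = 0.0167 + 0.0049 + 0.0756 + 1.1813 + 2.5379 + 0.3630 + 1.3673 + 2.1769 + 0.1085 = 7.832
df = (3−1)(3−1) = 4. Since 7.832 < 13.277, fail to reject the null hypothesis of independence at α = 0.01.

7.832; fail to reject H₀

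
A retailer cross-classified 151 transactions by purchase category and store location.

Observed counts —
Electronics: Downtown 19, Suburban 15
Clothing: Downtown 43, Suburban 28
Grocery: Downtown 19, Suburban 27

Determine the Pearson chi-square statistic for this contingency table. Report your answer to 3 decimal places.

Row totals: 34, 71, 46. Column totals: 81, 70. Grand total N = 151.
Expected counts (row total × column total / N):
  Electronics, Downtown: 34×81/151 = 18.2384
  Electronics, Suburban: 34×70/151 = 15.7616
  Clothing, Downtown: 71×81/151 = 38.0861
  Clothing, Suburban: 71×70/151 = 32.9139
  Grocery, Downtown: 46×81/151 = 24.6755
  Grocery, Suburban: 46×70/151 = 21.3245
Contributions (O − E)²/E:
  (19 − 18.2384)²/18.2384 = 0.0318
  (15 − 15.7616)²/15.7616 = 0.0368
  (43 − 38.0861)²/38.0861 = 0.6340
  (28 − 32.9139)²/32.9139 = 0.7336
  (19 − 24.6755)²/24.6755 = 1.3054
  (27 − 21.3245)²/21.3245 = 1.5105
χ² = 0.0318 + 0.0368 + 0.6340 + 0.7336 + 1.3054 + 1.5105 = 4.252

4.252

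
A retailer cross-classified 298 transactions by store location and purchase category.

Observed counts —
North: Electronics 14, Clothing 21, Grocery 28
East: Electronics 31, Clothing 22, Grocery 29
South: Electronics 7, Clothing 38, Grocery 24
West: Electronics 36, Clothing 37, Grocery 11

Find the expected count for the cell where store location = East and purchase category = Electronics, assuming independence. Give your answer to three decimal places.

24.215

Row total (East) = 82; column total (Electronics) = 88; grand total N = 298.
Expected count = (row total × column total) / N = 82 × 88 / 298 = 24.215.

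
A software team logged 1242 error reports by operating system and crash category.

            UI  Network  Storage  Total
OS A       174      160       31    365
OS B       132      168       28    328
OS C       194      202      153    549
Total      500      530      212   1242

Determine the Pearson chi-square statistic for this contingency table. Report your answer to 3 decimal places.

Grand total N = 1242.
Expected counts (row total × column total / N):
  OS A, UI: 365×500/1242 = 146.94042
  OS A, Network: 365×530/1242 = 155.75684
  OS A, Storage: 365×212/1242 = 62.30274
  OS B, UI: 328×500/1242 = 132.04509
  OS B, Network: 328×530/1242 = 139.96779
  OS B, Storage: 328×212/1242 = 55.98712
  OS C, UI: 549×500/1242 = 221.01449
  OS C, Network: 549×530/1242 = 234.27536
  OS C, Storage: 549×212/1242 = 93.71014
Contributions (O − E)²/E:
  (174 − 146.94042)²/146.94042 = 4.9831
  (160 − 155.75684)²/155.75684 = 0.1156
  (31 − 62.30274)²/62.30274 = 15.7274
  (132 − 132.04509)²/132.04509 = 0.0000
  (168 − 139.96779)²/139.96779 = 5.6142
  (28 − 55.98712)²/55.98712 = 13.9903
  (194 − 221.01449)²/221.01449 = 3.3020
  (202 − 234.27536)²/234.27536 = 4.4465
  (153 − 93.71014)²/93.71014 = 37.5123
χ² = 4.9831 + 0.1156 + 15.7274 + 0.0000 + 5.6142 + 13.9903 + 3.3020 + 4.4465 + 37.5123 = 85.691

85.691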